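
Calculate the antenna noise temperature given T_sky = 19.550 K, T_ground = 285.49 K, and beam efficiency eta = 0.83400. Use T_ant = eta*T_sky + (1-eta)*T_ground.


T_ant = 0.83400 * 19.550 + (1 - 0.83400) * 285.49 = 63.70 K

63.70 K


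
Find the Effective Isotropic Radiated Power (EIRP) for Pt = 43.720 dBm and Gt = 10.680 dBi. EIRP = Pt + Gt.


EIRP = Pt + Gt = 43.720 + 10.680 = 54.40 dBm

54.40 dBm


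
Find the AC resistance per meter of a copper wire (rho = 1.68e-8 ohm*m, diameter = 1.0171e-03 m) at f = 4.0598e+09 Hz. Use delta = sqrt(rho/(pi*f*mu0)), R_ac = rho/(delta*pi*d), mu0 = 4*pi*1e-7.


delta = sqrt(1.68e-8 / (pi * 4.0598e+09 * 4*pi*1e-7)) = 1.023817e-06 m
R_ac = 1.68e-8 / (1.023817e-06 * pi * 1.0171e-03) = 5.135 ohm/m

5.135 ohm/m


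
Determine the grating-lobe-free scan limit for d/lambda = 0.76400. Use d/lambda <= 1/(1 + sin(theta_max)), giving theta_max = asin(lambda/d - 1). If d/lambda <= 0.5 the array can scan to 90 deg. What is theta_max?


lambda/d - 1 = 1/0.76400 - 1 = 0.3089005
theta_max = asin(0.3089005) = 17.99 deg

17.99 deg


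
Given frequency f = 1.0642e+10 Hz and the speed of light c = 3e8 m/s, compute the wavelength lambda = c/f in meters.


lambda = c / f = 3.0000e+08 / 1.0642e+10 = 0.02819 m

0.02819 m


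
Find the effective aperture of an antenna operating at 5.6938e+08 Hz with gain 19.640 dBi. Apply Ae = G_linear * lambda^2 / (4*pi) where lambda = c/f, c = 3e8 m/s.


lambda = c / f = 3.0000e+08 / 5.6938e+08 = 0.5268889 m
G_linear = 10^(19.640/10) = 92.04496
Ae = G_linear * lambda^2 / (4*pi) = 92.04496 * 0.5268889^2 / (4*pi) = 2.033 m^2

2.033 m^2


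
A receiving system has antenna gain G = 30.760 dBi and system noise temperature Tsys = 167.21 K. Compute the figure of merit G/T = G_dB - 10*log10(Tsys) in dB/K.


G/T = 30.760 - 10*log10(167.21) = 30.760 - 22.23262 = 8.527 dB/K

8.527 dB/K


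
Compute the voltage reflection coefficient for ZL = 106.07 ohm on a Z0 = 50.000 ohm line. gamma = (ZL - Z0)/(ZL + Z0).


gamma = (106.07 - 50.000) / (106.07 + 50.000) = 0.3593

0.3593


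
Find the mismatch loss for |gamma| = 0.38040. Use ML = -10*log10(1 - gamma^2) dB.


ML = -10 * log10(1 - 0.38040^2) = -10 * log10(0.85529584) = 0.6788 dB

0.6788 dB


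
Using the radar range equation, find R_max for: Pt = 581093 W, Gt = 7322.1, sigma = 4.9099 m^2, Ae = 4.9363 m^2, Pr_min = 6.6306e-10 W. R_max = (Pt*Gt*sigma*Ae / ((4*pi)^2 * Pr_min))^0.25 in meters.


R^4 = 581093*7322.1*4.9099*4.9363 / ((4*pi)^2 * 6.6306e-10) = 9.848791e+17
R_max = 9.848791e+17^0.25 = 31503 m

31503 m


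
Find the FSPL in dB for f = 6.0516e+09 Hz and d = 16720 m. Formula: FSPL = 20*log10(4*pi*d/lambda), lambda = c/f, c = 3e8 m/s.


lambda = c / f = 3.0000e+08 / 6.0516e+09 = 0.04957367 m
FSPL = 20 * log10(4*pi*16720/0.04957367) = 132.5 dB

132.5 dB


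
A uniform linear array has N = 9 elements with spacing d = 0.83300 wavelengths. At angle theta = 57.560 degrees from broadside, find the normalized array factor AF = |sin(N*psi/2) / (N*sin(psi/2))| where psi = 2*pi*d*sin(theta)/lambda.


psi = 2*pi*0.83300*sin(57.560 deg) = 4.417163 rad
AF = |sin(9*4.417163/2) / (9*sin(4.417163/2))| = 0.1184

0.1184


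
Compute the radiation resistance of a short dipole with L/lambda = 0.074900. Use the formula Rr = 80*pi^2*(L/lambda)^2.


Rr = 80 * pi^2 * (0.074900)^2 = 80 * 9.869604 * 5.610010e-03 = 4.429 ohm

4.429 ohm


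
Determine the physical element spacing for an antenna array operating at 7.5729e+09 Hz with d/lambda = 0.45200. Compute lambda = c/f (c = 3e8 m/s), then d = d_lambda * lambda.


lambda = c / f = 3.0000e+08 / 7.5729e+09 = 0.03961494 m
d = 0.45200 * 0.03961494 = 0.01791 m

0.01791 m


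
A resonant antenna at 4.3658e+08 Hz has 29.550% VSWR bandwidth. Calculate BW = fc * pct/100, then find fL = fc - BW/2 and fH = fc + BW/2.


BW = 4.3658e+08 * 29.550/100 = 1.290094e+08 Hz
fL = 4.3658e+08 - 1.290094e+08/2 = 3.721e+08 Hz
fH = 4.3658e+08 + 1.290094e+08/2 = 5.011e+08 Hz

BW=1.290e+08 Hz, fL=3.721e+08 Hz, fH=5.011e+08 Hz


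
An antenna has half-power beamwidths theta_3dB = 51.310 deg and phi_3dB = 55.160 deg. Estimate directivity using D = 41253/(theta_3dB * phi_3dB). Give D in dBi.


D_linear = 41253 / (51.310 * 55.160) = 14.57569
D_dBi = 10 * log10(14.57569) = 11.64 dBi

11.64 dBi


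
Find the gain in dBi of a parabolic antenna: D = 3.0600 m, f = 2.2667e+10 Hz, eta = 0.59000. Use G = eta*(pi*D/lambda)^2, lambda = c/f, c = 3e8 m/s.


lambda = c / f = 3.0000e+08 / 2.2667e+10 = 0.01323510 m
G_linear = 0.59000 * (pi * 3.0600 / 0.01323510)^2 = 311272.1
G_dBi = 10 * log10(311272.1) = 54.93 dBi

54.93 dBi


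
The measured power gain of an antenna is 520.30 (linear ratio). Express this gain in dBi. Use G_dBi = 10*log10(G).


G_dBi = 10 * log10(520.30) = 27.16 dBi

27.16 dBi


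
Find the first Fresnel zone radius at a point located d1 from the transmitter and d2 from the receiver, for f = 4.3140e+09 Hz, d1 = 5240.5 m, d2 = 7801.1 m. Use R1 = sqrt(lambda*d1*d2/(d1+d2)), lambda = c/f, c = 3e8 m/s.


lambda = c / f = 3.0000e+08 / 4.3140e+09 = 0.06954103 m
R1 = sqrt(0.06954103 * 5240.5 * 7801.1 / (5240.5 + 7801.1)) = 14.76 m

14.76 m


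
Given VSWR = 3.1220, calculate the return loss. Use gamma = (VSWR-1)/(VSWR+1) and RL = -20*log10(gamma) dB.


gamma = (3.1220 - 1) / (3.1220 + 1) = 0.5147986
RL = -20 * log10(0.5147986) = 5.767 dB

5.767 dB


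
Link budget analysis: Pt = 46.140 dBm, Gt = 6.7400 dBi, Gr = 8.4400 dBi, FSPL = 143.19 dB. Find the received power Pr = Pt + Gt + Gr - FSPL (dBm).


Pr = 46.140 + 6.7400 + 8.4400 - 143.19 = -81.87 dBm

-81.87 dBm


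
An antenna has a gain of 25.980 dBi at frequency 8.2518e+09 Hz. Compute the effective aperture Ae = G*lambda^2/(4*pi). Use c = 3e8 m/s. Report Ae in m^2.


lambda = c / f = 3.0000e+08 / 8.2518e+09 = 0.03635570 m
G_linear = 10^(25.980/10) = 396.2780
Ae = G_linear * lambda^2 / (4*pi) = 396.2780 * 0.03635570^2 / (4*pi) = 0.04168 m^2

0.04168 m^2


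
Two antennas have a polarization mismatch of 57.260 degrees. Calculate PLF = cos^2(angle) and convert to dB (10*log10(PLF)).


PLF_linear = cos^2(57.260 deg) = 0.2924946
PLF_dB = 10 * log10(0.2924946) = -5.339 dB

-5.339 dB


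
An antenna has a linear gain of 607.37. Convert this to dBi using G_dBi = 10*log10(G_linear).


G_dBi = 10 * log10(607.37) = 27.83 dBi

27.83 dBi


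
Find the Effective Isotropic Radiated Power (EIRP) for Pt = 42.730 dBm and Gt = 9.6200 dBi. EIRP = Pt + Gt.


EIRP = Pt + Gt = 42.730 + 9.6200 = 52.35 dBm

52.35 dBm


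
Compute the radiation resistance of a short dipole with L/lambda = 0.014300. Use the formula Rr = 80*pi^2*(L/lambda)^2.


Rr = 80 * pi^2 * (0.014300)^2 = 80 * 9.869604 * 2.044900e-04 = 0.1615 ohm

0.1615 ohm


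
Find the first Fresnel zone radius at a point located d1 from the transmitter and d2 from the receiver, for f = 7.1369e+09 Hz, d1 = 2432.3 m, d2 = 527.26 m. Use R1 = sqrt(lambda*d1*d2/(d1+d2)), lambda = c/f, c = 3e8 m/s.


lambda = c / f = 3.0000e+08 / 7.1369e+09 = 0.04203506 m
R1 = sqrt(0.04203506 * 2432.3 * 527.26 / (2432.3 + 527.26)) = 4.268 m

4.268 m


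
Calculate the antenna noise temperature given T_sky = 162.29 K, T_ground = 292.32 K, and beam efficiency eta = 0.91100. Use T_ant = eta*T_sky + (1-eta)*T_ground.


T_ant = 0.91100 * 162.29 + (1 - 0.91100) * 292.32 = 173.9 K

173.9 K


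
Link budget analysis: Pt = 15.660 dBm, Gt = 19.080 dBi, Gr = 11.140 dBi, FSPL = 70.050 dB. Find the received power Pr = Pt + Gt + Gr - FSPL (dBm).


Pr = 15.660 + 19.080 + 11.140 - 70.050 = -24.17 dBm

-24.17 dBm


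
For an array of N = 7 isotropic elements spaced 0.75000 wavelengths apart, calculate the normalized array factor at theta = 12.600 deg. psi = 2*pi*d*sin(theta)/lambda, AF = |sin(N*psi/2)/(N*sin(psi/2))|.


psi = 2*pi*0.75000*sin(12.600 deg) = 1.027976 rad
AF = |sin(7*1.027976/2) / (7*sin(1.027976/2))| = 0.1280

0.1280


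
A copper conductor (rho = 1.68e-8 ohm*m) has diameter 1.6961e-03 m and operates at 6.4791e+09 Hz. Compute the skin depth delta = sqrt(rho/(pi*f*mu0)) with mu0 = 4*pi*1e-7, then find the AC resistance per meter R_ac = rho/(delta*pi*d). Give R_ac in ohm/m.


delta = sqrt(1.68e-8 / (pi * 6.4791e+09 * 4*pi*1e-7)) = 8.104336e-07 m
R_ac = 1.68e-8 / (8.104336e-07 * pi * 1.6961e-03) = 3.890 ohm/m

3.890 ohm/m


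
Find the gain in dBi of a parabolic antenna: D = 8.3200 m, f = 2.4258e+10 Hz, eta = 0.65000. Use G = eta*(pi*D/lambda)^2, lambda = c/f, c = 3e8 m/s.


lambda = c / f = 3.0000e+08 / 2.4258e+10 = 0.01236705 m
G_linear = 0.65000 * (pi * 8.3200 / 0.01236705)^2 = 2.903538e+06
G_dBi = 10 * log10(2.903538e+06) = 64.63 dBi

64.63 dBi


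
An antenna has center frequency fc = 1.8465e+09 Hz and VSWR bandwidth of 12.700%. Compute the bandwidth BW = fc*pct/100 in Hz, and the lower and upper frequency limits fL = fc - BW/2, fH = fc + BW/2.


BW = 1.8465e+09 * 12.700/100 = 2.345055e+08 Hz
fL = 1.8465e+09 - 2.345055e+08/2 = 1.729e+09 Hz
fH = 1.8465e+09 + 2.345055e+08/2 = 1.964e+09 Hz

BW=2.345e+08 Hz, fL=1.729e+09 Hz, fH=1.964e+09 Hz


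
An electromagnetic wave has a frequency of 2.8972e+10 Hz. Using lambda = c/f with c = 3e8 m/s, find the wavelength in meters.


lambda = c / f = 3.0000e+08 / 2.8972e+10 = 0.01035 m

0.01035 m


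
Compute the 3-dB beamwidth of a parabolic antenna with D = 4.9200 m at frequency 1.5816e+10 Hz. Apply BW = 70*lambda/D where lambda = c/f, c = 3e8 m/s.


lambda = c / f = 3.0000e+08 / 1.5816e+10 = 0.01896813 m
BW = 70 * 0.01896813 / 4.9200 = 0.2699 deg

0.2699 deg


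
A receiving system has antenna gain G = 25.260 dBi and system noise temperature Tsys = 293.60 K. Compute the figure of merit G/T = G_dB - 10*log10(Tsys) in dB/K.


G/T = 25.260 - 10*log10(293.60) = 25.260 - 24.67756 = 0.5824 dB/K

0.5824 dB/K


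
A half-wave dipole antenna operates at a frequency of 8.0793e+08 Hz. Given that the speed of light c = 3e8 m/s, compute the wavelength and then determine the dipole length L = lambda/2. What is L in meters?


lambda = c / f = 3.0000e+08 / 8.0793e+08 = 0.3713193 m
L = lambda / 2 = 0.3713193 / 2 = 0.1857 m

0.1857 m


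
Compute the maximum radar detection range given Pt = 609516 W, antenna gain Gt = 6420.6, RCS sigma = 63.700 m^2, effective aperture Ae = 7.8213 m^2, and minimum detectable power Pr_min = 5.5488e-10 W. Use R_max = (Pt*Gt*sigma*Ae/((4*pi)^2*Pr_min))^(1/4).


R^4 = 609516*6420.6*63.700*7.8213 / ((4*pi)^2 * 5.5488e-10) = 2.225155e+19
R_max = 2.225155e+19^0.25 = 68682 m

68682 m


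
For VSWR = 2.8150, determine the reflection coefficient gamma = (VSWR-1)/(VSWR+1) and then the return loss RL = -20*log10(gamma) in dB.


gamma = (2.8150 - 1) / (2.8150 + 1) = 0.4757536
RL = -20 * log10(0.4757536) = 6.452 dB

6.452 dB


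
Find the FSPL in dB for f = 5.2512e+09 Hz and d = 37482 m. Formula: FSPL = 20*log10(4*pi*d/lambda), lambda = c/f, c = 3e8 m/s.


lambda = c / f = 3.0000e+08 / 5.2512e+09 = 0.05712980 m
FSPL = 20 * log10(4*pi*37482/0.05712980) = 138.3 dB

138.3 dB


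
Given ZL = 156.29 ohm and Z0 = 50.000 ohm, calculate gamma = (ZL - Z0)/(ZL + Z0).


gamma = (156.29 - 50.000) / (156.29 + 50.000) = 0.5152

0.5152


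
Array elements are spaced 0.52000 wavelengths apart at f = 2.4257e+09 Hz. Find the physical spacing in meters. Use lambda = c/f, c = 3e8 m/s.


lambda = c / f = 3.0000e+08 / 2.4257e+09 = 0.1236756 m
d = 0.52000 * 0.1236756 = 0.06431 m

0.06431 m


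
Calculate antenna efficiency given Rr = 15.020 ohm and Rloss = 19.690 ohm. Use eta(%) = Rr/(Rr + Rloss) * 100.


eta = 15.020 / (15.020 + 19.690) * 100 = 43.27%

43.27%


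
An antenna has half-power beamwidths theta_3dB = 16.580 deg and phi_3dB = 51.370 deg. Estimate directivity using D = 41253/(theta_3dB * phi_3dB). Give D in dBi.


D_linear = 41253 / (16.580 * 51.370) = 48.43524
D_dBi = 10 * log10(48.43524) = 16.85 dBi

16.85 dBi


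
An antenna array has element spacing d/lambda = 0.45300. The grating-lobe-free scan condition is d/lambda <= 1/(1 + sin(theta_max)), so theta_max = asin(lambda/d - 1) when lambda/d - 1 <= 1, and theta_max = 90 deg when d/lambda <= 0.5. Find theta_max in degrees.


lambda/d - 1 = 1/0.45300 - 1 = 1.207506 >= 1
d/lambda <= 0.5, so the array can scan to endfire without grating lobes: theta_max = 90 deg

90 deg


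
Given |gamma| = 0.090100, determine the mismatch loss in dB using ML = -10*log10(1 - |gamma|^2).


ML = -10 * log10(1 - 0.090100^2) = -10 * log10(0.99188199) = 0.03540 dB

0.03540 dB


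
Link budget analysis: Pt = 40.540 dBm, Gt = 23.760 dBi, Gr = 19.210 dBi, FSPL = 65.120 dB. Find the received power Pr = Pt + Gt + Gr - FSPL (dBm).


Pr = 40.540 + 23.760 + 19.210 - 65.120 = 18.39 dBm

18.39 dBm


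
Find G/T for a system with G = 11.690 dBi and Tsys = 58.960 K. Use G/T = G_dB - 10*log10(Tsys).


G/T = 11.690 - 10*log10(58.960) = 11.690 - 17.70557 = -6.016 dB/K

-6.016 dB/K


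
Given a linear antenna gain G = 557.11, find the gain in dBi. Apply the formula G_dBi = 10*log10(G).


G_dBi = 10 * log10(557.11) = 27.46 dBi

27.46 dBi


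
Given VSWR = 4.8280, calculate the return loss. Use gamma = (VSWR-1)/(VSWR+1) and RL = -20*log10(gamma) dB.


gamma = (4.8280 - 1) / (4.8280 + 1) = 0.6568291
RL = -20 * log10(0.6568291) = 3.651 dB

3.651 dB


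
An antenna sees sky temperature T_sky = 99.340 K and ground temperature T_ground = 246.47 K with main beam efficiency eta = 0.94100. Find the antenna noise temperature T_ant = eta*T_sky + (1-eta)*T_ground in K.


T_ant = 0.94100 * 99.340 + (1 - 0.94100) * 246.47 = 108.0 K

108.0 K


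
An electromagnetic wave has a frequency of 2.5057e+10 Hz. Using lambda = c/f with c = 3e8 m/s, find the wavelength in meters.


lambda = c / f = 3.0000e+08 / 2.5057e+10 = 0.01197 m

0.01197 m


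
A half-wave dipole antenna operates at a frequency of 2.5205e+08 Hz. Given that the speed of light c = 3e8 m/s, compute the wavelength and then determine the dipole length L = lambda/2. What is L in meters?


lambda = c / f = 3.0000e+08 / 2.5205e+08 = 1.190240 m
L = lambda / 2 = 1.190240 / 2 = 0.5951 m

0.5951 m


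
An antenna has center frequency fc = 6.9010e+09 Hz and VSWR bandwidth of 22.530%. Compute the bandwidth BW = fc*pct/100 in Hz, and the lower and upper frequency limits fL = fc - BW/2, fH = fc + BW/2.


BW = 6.9010e+09 * 22.530/100 = 1.554795e+09 Hz
fL = 6.9010e+09 - 1.554795e+09/2 = 6.124e+09 Hz
fH = 6.9010e+09 + 1.554795e+09/2 = 7.678e+09 Hz

BW=1.555e+09 Hz, fL=6.124e+09 Hz, fH=7.678e+09 Hz


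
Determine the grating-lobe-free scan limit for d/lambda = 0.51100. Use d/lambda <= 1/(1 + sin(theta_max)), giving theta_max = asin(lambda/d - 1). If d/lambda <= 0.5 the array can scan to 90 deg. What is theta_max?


lambda/d - 1 = 1/0.51100 - 1 = 0.9569472
theta_max = asin(0.9569472) = 73.13 deg

73.13 deg


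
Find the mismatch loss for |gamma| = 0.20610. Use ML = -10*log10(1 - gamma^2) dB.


ML = -10 * log10(1 - 0.20610^2) = -10 * log10(0.95752279) = 0.1885 dB

0.1885 dB


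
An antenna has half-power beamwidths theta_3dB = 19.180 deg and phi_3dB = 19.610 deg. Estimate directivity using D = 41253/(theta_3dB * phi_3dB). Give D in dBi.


D_linear = 41253 / (19.180 * 19.610) = 109.6805
D_dBi = 10 * log10(109.6805) = 20.40 dBi

20.40 dBi


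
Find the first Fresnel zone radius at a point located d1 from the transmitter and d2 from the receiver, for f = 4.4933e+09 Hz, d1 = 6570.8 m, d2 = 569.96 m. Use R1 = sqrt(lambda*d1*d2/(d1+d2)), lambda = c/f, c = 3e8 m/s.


lambda = c / f = 3.0000e+08 / 4.4933e+09 = 0.06676607 m
R1 = sqrt(0.06676607 * 6570.8 * 569.96 / (6570.8 + 569.96)) = 5.917 m

5.917 m


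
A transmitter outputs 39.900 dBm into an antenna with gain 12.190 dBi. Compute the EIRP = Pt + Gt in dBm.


EIRP = Pt + Gt = 39.900 + 12.190 = 52.09 dBm

52.09 dBm


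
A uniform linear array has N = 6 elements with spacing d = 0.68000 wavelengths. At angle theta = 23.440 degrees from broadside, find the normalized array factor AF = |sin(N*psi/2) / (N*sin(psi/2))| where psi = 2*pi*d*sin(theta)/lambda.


psi = 2*pi*0.68000*sin(23.440 deg) = 1.699578 rad
AF = |sin(6*1.699578/2) / (6*sin(1.699578/2))| = 0.2055

0.2055


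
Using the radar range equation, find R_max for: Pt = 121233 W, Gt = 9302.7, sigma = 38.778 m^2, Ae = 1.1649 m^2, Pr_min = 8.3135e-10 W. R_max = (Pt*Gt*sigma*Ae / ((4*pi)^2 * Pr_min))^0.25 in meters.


R^4 = 121233*9302.7*38.778*1.1649 / ((4*pi)^2 * 8.3135e-10) = 3.880613e+17
R_max = 3.880613e+17^0.25 = 24959 m

24959 m


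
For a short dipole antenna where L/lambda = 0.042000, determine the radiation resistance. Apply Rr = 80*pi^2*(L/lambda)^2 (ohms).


Rr = 80 * pi^2 * (0.042000)^2 = 80 * 9.869604 * 1.764000e-03 = 1.393 ohm

1.393 ohm


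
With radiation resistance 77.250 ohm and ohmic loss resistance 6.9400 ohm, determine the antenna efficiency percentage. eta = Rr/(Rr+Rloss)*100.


eta = 77.250 / (77.250 + 6.9400) * 100 = 91.76%

91.76%


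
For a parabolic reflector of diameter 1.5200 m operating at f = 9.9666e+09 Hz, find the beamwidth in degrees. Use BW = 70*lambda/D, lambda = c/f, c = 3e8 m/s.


lambda = c / f = 3.0000e+08 / 9.9666e+09 = 0.03010054 m
BW = 70 * 0.03010054 / 1.5200 = 1.386 deg

1.386 deg


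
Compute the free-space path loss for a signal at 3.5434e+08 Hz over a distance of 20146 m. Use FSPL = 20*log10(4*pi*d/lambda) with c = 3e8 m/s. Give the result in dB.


lambda = c / f = 3.0000e+08 / 3.5434e+08 = 0.8466445 m
FSPL = 20 * log10(4*pi*20146/0.8466445) = 109.5 dB

109.5 dB


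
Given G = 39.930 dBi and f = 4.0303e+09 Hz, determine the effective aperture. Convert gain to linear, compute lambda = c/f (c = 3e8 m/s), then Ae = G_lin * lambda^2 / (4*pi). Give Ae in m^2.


lambda = c / f = 3.0000e+08 / 4.0303e+09 = 0.07443615 m
G_linear = 10^(39.930/10) = 9840.111
Ae = G_linear * lambda^2 / (4*pi) = 9840.111 * 0.07443615^2 / (4*pi) = 4.339 m^2

4.339 m^2


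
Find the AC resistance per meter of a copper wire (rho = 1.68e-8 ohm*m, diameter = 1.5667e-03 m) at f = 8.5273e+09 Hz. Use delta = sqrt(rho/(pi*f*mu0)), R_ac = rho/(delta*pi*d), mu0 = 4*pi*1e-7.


delta = sqrt(1.68e-8 / (pi * 8.5273e+09 * 4*pi*1e-7)) = 7.064298e-07 m
R_ac = 1.68e-8 / (7.064298e-07 * pi * 1.5667e-03) = 4.832 ohm/m

4.832 ohm/m


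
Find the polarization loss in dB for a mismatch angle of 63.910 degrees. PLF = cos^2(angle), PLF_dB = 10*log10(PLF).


PLF_linear = cos^2(63.910 deg) = 0.1934086
PLF_dB = 10 * log10(0.1934086) = -7.135 dB

-7.135 dB


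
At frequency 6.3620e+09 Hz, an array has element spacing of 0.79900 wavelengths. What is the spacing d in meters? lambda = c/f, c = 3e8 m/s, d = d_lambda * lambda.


lambda = c / f = 3.0000e+08 / 6.3620e+09 = 0.04715498 m
d = 0.79900 * 0.04715498 = 0.03768 m

0.03768 m


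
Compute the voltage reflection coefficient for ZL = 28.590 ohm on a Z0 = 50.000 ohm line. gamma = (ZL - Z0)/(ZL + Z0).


gamma = (28.590 - 50.000) / (28.590 + 50.000) = -0.2724

-0.2724


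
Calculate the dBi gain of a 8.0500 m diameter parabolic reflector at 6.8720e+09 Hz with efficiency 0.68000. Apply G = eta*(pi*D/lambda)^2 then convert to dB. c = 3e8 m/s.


lambda = c / f = 3.0000e+08 / 6.8720e+09 = 0.04365541 m
G_linear = 0.68000 * (pi * 8.0500 / 0.04365541)^2 = 228204.5
G_dBi = 10 * log10(228204.5) = 53.58 dBi

53.58 dBi


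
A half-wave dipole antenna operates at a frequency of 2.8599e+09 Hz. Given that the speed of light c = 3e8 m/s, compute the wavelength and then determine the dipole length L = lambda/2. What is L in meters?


lambda = c / f = 3.0000e+08 / 2.8599e+09 = 0.1048988 m
L = lambda / 2 = 0.1048988 / 2 = 0.05245 m

0.05245 m


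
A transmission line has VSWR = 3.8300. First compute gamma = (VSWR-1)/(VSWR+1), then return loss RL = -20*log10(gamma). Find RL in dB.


gamma = (3.8300 - 1) / (3.8300 + 1) = 0.5859213
RL = -20 * log10(0.5859213) = 4.643 dB

4.643 dB


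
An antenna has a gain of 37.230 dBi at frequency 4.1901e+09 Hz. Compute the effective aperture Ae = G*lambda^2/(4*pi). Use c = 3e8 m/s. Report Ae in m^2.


lambda = c / f = 3.0000e+08 / 4.1901e+09 = 0.07159734 m
G_linear = 10^(37.230/10) = 5284.453
Ae = G_linear * lambda^2 / (4*pi) = 5284.453 * 0.07159734^2 / (4*pi) = 2.156 m^2

2.156 m^2


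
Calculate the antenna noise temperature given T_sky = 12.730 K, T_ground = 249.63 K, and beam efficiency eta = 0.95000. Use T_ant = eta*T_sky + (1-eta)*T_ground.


T_ant = 0.95000 * 12.730 + (1 - 0.95000) * 249.63 = 24.58 K

24.58 K


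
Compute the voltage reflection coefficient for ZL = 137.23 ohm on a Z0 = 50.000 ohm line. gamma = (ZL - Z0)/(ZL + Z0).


gamma = (137.23 - 50.000) / (137.23 + 50.000) = 0.4659

0.4659


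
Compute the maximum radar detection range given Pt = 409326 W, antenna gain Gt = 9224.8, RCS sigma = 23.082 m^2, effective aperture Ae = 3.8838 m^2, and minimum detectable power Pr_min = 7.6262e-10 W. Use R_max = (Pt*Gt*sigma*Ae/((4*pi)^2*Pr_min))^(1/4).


R^4 = 409326*9224.8*23.082*3.8838 / ((4*pi)^2 * 7.6262e-10) = 2.810792e+18
R_max = 2.810792e+18^0.25 = 40946 m

40946 m


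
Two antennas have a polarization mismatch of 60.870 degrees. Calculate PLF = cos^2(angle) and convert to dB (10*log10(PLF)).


PLF_linear = cos^2(60.870 deg) = 0.2369672
PLF_dB = 10 * log10(0.2369672) = -6.253 dB

-6.253 dB


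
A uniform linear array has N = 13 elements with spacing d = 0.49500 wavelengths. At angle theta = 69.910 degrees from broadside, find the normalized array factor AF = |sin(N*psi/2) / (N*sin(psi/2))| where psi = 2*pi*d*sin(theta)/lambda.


psi = 2*pi*0.49500*sin(69.910 deg) = 2.920936 rad
AF = |sin(13*2.920936/2) / (13*sin(2.920936/2))| = 0.01053

0.01053


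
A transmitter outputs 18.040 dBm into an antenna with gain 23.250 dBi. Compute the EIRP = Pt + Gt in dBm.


EIRP = Pt + Gt = 18.040 + 23.250 = 41.29 dBm

41.29 dBm


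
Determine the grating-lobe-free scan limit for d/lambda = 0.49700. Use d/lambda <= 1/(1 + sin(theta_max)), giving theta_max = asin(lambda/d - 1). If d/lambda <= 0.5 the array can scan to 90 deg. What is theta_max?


lambda/d - 1 = 1/0.49700 - 1 = 1.012072 >= 1
d/lambda <= 0.5, so the array can scan to endfire without grating lobes: theta_max = 90 deg

90 deg


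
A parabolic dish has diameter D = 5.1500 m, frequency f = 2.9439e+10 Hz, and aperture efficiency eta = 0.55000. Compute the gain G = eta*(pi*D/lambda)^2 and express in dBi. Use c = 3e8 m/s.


lambda = c / f = 3.0000e+08 / 2.9439e+10 = 0.01019056 m
G_linear = 0.55000 * (pi * 5.1500 / 0.01019056)^2 = 1.386375e+06
G_dBi = 10 * log10(1.386375e+06) = 61.42 dBi

61.42 dBi


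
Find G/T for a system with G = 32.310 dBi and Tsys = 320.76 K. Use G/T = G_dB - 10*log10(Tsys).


G/T = 32.310 - 10*log10(320.76) = 32.310 - 25.06180 = 7.248 dB/K

7.248 dB/K


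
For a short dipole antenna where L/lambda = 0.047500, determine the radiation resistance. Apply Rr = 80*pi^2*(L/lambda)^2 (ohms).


Rr = 80 * pi^2 * (0.047500)^2 = 80 * 9.869604 * 2.256250e-03 = 1.781 ohm

1.781 ohm


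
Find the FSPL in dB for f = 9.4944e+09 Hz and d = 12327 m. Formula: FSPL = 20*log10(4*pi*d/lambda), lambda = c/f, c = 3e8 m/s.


lambda = c / f = 3.0000e+08 / 9.4944e+09 = 0.03159757 m
FSPL = 20 * log10(4*pi*12327/0.03159757) = 133.8 dB

133.8 dB


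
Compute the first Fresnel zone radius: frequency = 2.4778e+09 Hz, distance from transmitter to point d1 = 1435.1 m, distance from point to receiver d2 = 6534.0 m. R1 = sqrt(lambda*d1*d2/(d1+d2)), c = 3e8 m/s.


lambda = c / f = 3.0000e+08 / 2.4778e+09 = 0.1210751 m
R1 = sqrt(0.1210751 * 1435.1 * 6534.0 / (1435.1 + 6534.0)) = 11.94 m

11.94 m


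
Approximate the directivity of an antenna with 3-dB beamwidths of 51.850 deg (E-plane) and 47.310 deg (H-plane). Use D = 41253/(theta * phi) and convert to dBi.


D_linear = 41253 / (51.850 * 47.310) = 16.81721
D_dBi = 10 * log10(16.81721) = 12.26 dBi

12.26 dBi


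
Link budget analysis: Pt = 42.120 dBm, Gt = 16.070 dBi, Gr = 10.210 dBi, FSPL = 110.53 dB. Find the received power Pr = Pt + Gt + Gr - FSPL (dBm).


Pr = 42.120 + 16.070 + 10.210 - 110.53 = -42.13 dBm

-42.13 dBm


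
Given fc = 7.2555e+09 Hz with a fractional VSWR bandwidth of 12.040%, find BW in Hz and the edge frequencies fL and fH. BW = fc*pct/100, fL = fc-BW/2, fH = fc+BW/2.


BW = 7.2555e+09 * 12.040/100 = 8.735622e+08 Hz
fL = 7.2555e+09 - 8.735622e+08/2 = 6.819e+09 Hz
fH = 7.2555e+09 + 8.735622e+08/2 = 7.692e+09 Hz

BW=8.736e+08 Hz, fL=6.819e+09 Hz, fH=7.692e+09 Hz


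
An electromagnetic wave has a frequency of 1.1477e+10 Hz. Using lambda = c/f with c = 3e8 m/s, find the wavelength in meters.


lambda = c / f = 3.0000e+08 / 1.1477e+10 = 0.02614 m

0.02614 m


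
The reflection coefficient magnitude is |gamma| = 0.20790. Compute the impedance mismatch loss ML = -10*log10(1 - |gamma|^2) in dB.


ML = -10 * log10(1 - 0.20790^2) = -10 * log10(0.95677759) = 0.1919 dB

0.1919 dB


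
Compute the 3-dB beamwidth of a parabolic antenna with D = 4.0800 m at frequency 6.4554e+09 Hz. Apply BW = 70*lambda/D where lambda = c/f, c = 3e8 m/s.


lambda = c / f = 3.0000e+08 / 6.4554e+09 = 0.04647272 m
BW = 70 * 0.04647272 / 4.0800 = 0.7973 deg

0.7973 deg


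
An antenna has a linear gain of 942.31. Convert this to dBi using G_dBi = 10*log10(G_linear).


G_dBi = 10 * log10(942.31) = 29.74 dBi

29.74 dBi


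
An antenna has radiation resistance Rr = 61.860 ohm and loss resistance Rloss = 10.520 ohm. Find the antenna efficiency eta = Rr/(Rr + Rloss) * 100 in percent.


eta = 61.860 / (61.860 + 10.520) * 100 = 85.47%

85.47%


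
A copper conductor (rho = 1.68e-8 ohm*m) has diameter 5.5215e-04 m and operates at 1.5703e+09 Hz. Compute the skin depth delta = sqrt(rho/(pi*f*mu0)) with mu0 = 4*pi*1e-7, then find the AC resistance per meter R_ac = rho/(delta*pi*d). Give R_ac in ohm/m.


delta = sqrt(1.68e-8 / (pi * 1.5703e+09 * 4*pi*1e-7)) = 1.646203e-06 m
R_ac = 1.68e-8 / (1.646203e-06 * pi * 5.5215e-04) = 5.883 ohm/m

5.883 ohm/m


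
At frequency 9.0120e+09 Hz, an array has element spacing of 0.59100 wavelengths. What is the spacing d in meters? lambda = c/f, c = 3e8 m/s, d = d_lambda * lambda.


lambda = c / f = 3.0000e+08 / 9.0120e+09 = 0.03328895 m
d = 0.59100 * 0.03328895 = 0.01967 m

0.01967 m


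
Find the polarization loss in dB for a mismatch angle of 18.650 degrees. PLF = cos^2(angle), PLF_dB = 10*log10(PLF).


PLF_linear = cos^2(18.650 deg) = 0.8977367
PLF_dB = 10 * log10(0.8977367) = -0.4685 dB

-0.4685 dB


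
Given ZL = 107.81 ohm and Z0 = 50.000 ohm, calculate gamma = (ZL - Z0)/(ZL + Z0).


gamma = (107.81 - 50.000) / (107.81 + 50.000) = 0.3663

0.3663


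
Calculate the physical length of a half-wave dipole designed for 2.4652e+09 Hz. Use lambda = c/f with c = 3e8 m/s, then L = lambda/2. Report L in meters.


lambda = c / f = 3.0000e+08 / 2.4652e+09 = 0.1216940 m
L = lambda / 2 = 0.1216940 / 2 = 0.06085 m

0.06085 m


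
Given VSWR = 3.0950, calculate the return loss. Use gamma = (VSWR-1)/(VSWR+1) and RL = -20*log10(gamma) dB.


gamma = (3.0950 - 1) / (3.0950 + 1) = 0.5115995
RL = -20 * log10(0.5115995) = 5.821 dB

5.821 dB


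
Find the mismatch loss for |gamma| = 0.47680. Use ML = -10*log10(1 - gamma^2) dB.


ML = -10 * log10(1 - 0.47680^2) = -10 * log10(0.77266176) = 1.120 dB

1.120 dB


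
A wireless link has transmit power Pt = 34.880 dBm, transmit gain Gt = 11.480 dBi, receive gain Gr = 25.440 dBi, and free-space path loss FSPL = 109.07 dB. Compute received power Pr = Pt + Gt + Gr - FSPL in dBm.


Pr = 34.880 + 11.480 + 25.440 - 109.07 = -37.27 dBm

-37.27 dBm


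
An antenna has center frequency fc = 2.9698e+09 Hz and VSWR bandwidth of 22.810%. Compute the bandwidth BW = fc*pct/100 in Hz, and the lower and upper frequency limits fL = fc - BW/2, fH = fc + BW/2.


BW = 2.9698e+09 * 22.810/100 = 6.774114e+08 Hz
fL = 2.9698e+09 - 6.774114e+08/2 = 2.631e+09 Hz
fH = 2.9698e+09 + 6.774114e+08/2 = 3.309e+09 Hz

BW=6.774e+08 Hz, fL=2.631e+09 Hz, fH=3.309e+09 Hz


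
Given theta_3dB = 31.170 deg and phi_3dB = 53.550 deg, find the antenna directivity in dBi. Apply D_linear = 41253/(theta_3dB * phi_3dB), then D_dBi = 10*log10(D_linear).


D_linear = 41253 / (31.170 * 53.550) = 24.71492
D_dBi = 10 * log10(24.71492) = 13.93 dBi

13.93 dBi


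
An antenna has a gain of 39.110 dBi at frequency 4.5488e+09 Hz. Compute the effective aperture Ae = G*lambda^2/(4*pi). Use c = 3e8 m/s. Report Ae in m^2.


lambda = c / f = 3.0000e+08 / 4.5488e+09 = 0.06595146 m
G_linear = 10^(39.110/10) = 8147.043
Ae = G_linear * lambda^2 / (4*pi) = 8147.043 * 0.06595146^2 / (4*pi) = 2.820 m^2

2.820 m^2


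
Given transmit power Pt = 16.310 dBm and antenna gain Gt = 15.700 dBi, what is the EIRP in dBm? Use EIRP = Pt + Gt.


EIRP = Pt + Gt = 16.310 + 15.700 = 32.01 dBm

32.01 dBm


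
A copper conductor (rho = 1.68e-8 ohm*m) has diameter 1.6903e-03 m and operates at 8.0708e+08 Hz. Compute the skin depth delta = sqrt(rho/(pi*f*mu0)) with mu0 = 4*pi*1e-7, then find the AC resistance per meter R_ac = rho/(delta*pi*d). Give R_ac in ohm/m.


delta = sqrt(1.68e-8 / (pi * 8.0708e+08 * 4*pi*1e-7)) = 2.296236e-06 m
R_ac = 1.68e-8 / (2.296236e-06 * pi * 1.6903e-03) = 1.378 ohm/m

1.378 ohm/m


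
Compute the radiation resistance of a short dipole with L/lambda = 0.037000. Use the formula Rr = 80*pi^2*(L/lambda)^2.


Rr = 80 * pi^2 * (0.037000)^2 = 80 * 9.869604 * 1.369000e-03 = 1.081 ohm

1.081 ohm


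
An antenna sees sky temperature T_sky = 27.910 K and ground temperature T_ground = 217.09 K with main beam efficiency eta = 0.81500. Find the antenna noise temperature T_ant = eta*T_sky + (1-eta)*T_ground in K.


T_ant = 0.81500 * 27.910 + (1 - 0.81500) * 217.09 = 62.91 K

62.91 K


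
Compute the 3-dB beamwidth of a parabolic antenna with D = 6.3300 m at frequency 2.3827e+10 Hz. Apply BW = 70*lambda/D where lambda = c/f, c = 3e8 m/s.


lambda = c / f = 3.0000e+08 / 2.3827e+10 = 0.01259076 m
BW = 70 * 0.01259076 / 6.3300 = 0.1392 deg

0.1392 deg


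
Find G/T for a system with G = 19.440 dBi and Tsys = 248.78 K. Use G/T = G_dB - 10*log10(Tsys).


G/T = 19.440 - 10*log10(248.78) = 19.440 - 23.95815 = -4.518 dB/K

-4.518 dB/K


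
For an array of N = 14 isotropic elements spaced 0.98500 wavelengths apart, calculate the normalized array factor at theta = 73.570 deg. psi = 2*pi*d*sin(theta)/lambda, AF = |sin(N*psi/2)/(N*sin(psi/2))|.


psi = 2*pi*0.98500*sin(73.570 deg) = 5.936219 rad
AF = |sin(14*5.936219/2) / (14*sin(5.936219/2))| = 0.2706

0.2706


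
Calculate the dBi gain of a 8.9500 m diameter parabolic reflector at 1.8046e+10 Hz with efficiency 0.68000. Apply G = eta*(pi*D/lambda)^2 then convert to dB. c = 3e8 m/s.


lambda = c / f = 3.0000e+08 / 1.8046e+10 = 0.01662418 m
G_linear = 0.68000 * (pi * 8.9500 / 0.01662418)^2 = 1.945245e+06
G_dBi = 10 * log10(1.945245e+06) = 62.89 dBi

62.89 dBi


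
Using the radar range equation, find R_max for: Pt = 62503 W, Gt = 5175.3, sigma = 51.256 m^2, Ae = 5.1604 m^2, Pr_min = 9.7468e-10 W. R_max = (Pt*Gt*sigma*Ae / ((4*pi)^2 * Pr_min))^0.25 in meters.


R^4 = 62503*5175.3*51.256*5.1604 / ((4*pi)^2 * 9.7468e-10) = 5.558821e+17
R_max = 5.558821e+17^0.25 = 27305 m

27305 m


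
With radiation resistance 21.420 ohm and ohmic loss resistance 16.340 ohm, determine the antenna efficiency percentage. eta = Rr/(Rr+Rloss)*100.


eta = 21.420 / (21.420 + 16.340) * 100 = 56.73%

56.73%


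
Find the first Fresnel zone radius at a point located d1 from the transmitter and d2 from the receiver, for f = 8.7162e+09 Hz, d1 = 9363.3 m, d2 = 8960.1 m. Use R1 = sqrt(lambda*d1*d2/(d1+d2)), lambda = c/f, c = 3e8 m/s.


lambda = c / f = 3.0000e+08 / 8.7162e+09 = 0.03441867 m
R1 = sqrt(0.03441867 * 9363.3 * 8960.1 / (9363.3 + 8960.1)) = 12.55 m

12.55 m


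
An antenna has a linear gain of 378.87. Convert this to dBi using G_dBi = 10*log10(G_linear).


G_dBi = 10 * log10(378.87) = 25.78 dBi

25.78 dBi


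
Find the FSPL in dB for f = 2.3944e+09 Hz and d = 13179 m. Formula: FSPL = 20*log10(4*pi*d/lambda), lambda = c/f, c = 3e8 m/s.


lambda = c / f = 3.0000e+08 / 2.3944e+09 = 0.1252923 m
FSPL = 20 * log10(4*pi*13179/0.1252923) = 122.4 dB

122.4 dB


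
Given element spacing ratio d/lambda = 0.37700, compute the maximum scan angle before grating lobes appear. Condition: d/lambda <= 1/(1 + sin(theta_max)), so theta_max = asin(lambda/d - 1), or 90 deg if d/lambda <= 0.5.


lambda/d - 1 = 1/0.37700 - 1 = 1.652520 >= 1
d/lambda <= 0.5, so the array can scan to endfire without grating lobes: theta_max = 90 deg

90 deg


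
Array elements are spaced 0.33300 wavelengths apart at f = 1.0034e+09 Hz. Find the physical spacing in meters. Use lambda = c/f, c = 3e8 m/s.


lambda = c / f = 3.0000e+08 / 1.0034e+09 = 0.2989835 m
d = 0.33300 * 0.2989835 = 0.09956 m

0.09956 m


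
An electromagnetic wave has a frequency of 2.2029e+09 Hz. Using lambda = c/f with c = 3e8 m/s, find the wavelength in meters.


lambda = c / f = 3.0000e+08 / 2.2029e+09 = 0.1362 m

0.1362 m


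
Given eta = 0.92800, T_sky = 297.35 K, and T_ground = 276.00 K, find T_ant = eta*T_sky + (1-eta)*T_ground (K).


T_ant = 0.92800 * 297.35 + (1 - 0.92800) * 276.00 = 295.8 K

295.8 K


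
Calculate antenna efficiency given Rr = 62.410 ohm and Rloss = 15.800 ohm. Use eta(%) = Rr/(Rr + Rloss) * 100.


eta = 62.410 / (62.410 + 15.800) * 100 = 79.80%

79.80%


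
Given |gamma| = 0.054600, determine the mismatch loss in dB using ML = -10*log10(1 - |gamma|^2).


ML = -10 * log10(1 - 0.054600^2) = -10 * log10(0.99701884) = 0.01297 dB

0.01297 dB


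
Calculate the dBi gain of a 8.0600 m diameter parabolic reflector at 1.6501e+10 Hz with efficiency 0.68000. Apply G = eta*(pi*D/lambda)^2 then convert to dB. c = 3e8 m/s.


lambda = c / f = 3.0000e+08 / 1.6501e+10 = 0.01818072 m
G_linear = 0.68000 * (pi * 8.0600 / 0.01818072)^2 = 1.319036e+06
G_dBi = 10 * log10(1.319036e+06) = 61.20 dBi

61.20 dBi


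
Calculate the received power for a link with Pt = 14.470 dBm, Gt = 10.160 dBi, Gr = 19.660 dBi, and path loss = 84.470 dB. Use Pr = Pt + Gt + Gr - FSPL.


Pr = 14.470 + 10.160 + 19.660 - 84.470 = -40.18 dBm

-40.18 dBm


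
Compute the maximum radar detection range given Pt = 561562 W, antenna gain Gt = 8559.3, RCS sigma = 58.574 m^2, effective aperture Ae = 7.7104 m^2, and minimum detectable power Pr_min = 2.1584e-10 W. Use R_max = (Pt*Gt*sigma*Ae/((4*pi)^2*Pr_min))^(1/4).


R^4 = 561562*8559.3*58.574*7.7104 / ((4*pi)^2 * 2.1584e-10) = 6.368924e+19
R_max = 6.368924e+19^0.25 = 89334 m

89334 m


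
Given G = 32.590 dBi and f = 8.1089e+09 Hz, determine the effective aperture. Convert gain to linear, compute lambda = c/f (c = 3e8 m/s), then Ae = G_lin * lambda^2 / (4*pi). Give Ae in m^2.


lambda = c / f = 3.0000e+08 / 8.1089e+09 = 0.03699639 m
G_linear = 10^(32.590/10) = 1815.516
Ae = G_linear * lambda^2 / (4*pi) = 1815.516 * 0.03699639^2 / (4*pi) = 0.1977 m^2

0.1977 m^2


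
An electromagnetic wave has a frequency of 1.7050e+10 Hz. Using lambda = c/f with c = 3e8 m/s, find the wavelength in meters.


lambda = c / f = 3.0000e+08 / 1.7050e+10 = 0.01760 m

0.01760 m


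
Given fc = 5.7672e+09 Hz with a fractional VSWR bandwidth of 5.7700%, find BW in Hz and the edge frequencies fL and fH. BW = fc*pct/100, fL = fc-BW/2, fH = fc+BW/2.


BW = 5.7672e+09 * 5.7700/100 = 3.327674e+08 Hz
fL = 5.7672e+09 - 3.327674e+08/2 = 5.601e+09 Hz
fH = 5.7672e+09 + 3.327674e+08/2 = 5.934e+09 Hz

BW=3.328e+08 Hz, fL=5.601e+09 Hz, fH=5.934e+09 Hz


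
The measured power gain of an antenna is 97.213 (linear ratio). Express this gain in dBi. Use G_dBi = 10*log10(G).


G_dBi = 10 * log10(97.213) = 19.88 dBi

19.88 dBi


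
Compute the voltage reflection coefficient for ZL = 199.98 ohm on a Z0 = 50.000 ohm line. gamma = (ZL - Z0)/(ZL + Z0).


gamma = (199.98 - 50.000) / (199.98 + 50.000) = 0.6000

0.6000


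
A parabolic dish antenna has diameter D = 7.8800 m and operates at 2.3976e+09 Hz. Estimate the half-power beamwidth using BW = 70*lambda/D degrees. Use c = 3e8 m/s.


lambda = c / f = 3.0000e+08 / 2.3976e+09 = 0.1251251 m
BW = 70 * 0.1251251 / 7.8800 = 1.112 deg

1.112 deg


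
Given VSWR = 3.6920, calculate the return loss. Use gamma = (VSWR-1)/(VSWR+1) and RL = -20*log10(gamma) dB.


gamma = (3.6920 - 1) / (3.6920 + 1) = 0.5737425
RL = -20 * log10(0.5737425) = 4.826 dB

4.826 dB


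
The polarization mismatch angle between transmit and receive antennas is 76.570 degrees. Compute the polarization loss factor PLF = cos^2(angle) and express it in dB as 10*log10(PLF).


PLF_linear = cos^2(76.570 deg) = 0.05394341
PLF_dB = 10 * log10(0.05394341) = -12.68 dB

-12.68 dB


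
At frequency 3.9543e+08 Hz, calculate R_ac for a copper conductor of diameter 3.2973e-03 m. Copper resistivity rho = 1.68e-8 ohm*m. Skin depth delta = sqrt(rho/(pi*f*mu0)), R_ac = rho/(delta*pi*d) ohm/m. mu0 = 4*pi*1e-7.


delta = sqrt(1.68e-8 / (pi * 3.9543e+08 * 4*pi*1e-7)) = 3.280499e-06 m
R_ac = 1.68e-8 / (3.280499e-06 * pi * 3.2973e-03) = 0.4944 ohm/m

0.4944 ohm/m


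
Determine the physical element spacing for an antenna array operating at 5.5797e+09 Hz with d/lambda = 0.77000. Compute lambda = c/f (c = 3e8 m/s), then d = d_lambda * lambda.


lambda = c / f = 3.0000e+08 / 5.5797e+09 = 0.05376633 m
d = 0.77000 * 0.05376633 = 0.04140 m

0.04140 m


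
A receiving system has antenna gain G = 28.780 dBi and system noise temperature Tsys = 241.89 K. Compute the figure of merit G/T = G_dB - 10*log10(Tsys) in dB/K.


G/T = 28.780 - 10*log10(241.89) = 28.780 - 23.83618 = 4.944 dB/K

4.944 dB/K


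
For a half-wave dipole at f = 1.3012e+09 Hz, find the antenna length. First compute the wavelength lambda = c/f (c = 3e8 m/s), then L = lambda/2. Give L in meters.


lambda = c / f = 3.0000e+08 / 1.3012e+09 = 0.2305564 m
L = lambda / 2 = 0.2305564 / 2 = 0.1153 m

0.1153 m


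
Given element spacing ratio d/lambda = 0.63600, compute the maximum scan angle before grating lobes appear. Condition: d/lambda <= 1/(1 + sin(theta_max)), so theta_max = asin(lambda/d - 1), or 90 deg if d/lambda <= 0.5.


lambda/d - 1 = 1/0.63600 - 1 = 0.5723270
theta_max = asin(0.5723270) = 34.91 deg

34.91 deg


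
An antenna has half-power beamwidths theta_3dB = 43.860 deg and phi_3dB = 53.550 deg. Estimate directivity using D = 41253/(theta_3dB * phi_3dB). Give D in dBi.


D_linear = 41253 / (43.860 * 53.550) = 17.56416
D_dBi = 10 * log10(17.56416) = 12.45 dBi

12.45 dBi


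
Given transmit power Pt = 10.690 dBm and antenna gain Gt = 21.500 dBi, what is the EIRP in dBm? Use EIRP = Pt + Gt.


EIRP = Pt + Gt = 10.690 + 21.500 = 32.19 dBm

32.19 dBm


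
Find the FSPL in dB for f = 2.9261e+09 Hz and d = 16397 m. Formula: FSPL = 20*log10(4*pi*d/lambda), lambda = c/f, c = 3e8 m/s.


lambda = c / f = 3.0000e+08 / 2.9261e+09 = 0.1025255 m
FSPL = 20 * log10(4*pi*16397/0.1025255) = 126.1 dB

126.1 dB


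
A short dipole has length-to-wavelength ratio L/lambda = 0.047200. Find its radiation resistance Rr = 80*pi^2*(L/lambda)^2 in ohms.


Rr = 80 * pi^2 * (0.047200)^2 = 80 * 9.869604 * 2.227840e-03 = 1.759 ohm

1.759 ohm


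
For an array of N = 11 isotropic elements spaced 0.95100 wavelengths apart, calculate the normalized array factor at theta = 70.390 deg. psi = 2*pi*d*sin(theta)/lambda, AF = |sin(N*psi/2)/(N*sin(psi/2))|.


psi = 2*pi*0.95100*sin(70.390 deg) = 5.628735 rad
AF = |sin(11*5.628735/2) / (11*sin(5.628735/2))| = 0.1250

0.1250


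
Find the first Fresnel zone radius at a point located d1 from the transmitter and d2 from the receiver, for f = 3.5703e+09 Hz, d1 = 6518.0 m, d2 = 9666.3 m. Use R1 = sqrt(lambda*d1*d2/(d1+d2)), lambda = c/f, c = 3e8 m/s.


lambda = c / f = 3.0000e+08 / 3.5703e+09 = 0.08402655 m
R1 = sqrt(0.08402655 * 6518.0 * 9666.3 / (6518.0 + 9666.3)) = 18.09 m

18.09 m
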